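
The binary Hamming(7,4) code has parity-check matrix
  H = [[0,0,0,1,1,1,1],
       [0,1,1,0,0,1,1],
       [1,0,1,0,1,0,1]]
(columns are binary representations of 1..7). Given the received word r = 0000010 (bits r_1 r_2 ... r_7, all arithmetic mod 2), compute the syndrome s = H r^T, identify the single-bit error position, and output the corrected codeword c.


s = (1, 1, 0)^T, error position = 6, corrected codeword c = 0000000

Compute s = H r^T mod 2 one row at a time:
  s_1 = 0 + 0 + 1 + 0 = 1 ≡ 1 (mod 2).
  s_2 = 0 + 0 + 1 + 0 = 1 ≡ 1 (mod 2).
  s_3 = 0 + 0 + 0 + 0 = 0 ≡ 0 (mod 2).
s = (1, 1, 0)^T — this equals column 6 of H (binary 110), so error is at position 6.
Correct: flip bit 6 of r = 0000010 to get c = 0000000.


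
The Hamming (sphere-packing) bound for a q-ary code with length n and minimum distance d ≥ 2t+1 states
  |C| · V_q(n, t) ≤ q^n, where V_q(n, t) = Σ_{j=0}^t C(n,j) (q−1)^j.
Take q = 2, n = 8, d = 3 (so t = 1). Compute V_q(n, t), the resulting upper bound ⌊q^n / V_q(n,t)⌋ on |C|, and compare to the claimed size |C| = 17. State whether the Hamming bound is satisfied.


V_q(n, t) = 9, q^n = 256, Hamming bound = 28, |C| = 17 ≤ bound (satisfied).

Step 1: Compute V_q(n, t) = Σ_{j=0}^1 C(n, j) (q−1)^j.
  j = 0: C(8,0)·(1)^0 = 1·1 = 1.
  j = 1: C(8,1)·(1)^1 = 8·1 = 8.
  V_q(n, t) = 1 + 8 = 9.
Step 2: q^n = 2^8 = 256.
Step 3: Hamming bound ⌊q^n / V_q(n,t)⌋ = ⌊256/9⌋ = 28.
Step 4: Compare |C| = 17 to 28: satisfied.
The claimed |C| lies below the Hamming bound.


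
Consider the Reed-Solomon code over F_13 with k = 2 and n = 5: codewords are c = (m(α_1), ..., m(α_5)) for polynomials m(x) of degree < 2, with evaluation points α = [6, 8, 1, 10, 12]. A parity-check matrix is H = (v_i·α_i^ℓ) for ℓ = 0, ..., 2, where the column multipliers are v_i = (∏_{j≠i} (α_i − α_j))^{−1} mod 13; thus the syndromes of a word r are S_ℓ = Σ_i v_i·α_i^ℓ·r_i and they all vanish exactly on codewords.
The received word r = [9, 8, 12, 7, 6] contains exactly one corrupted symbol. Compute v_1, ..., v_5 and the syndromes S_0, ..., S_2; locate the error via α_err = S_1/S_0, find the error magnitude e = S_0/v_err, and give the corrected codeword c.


S = (1, 1, 1), error at position 3, error magnitude e = 7, c = [9, 8, 5, 7, 6].

Step 1: column multipliers v_i = (∏_{j≠i}(α_i − α_j))^{−1} mod 13.
  i = 1 (α = 6): (6−8)(6−1)(6−10)(6−12) = (−2)·5·(−4)·(−6) = −240 ≡ 7, so v_1 = 7^{−1} = 2 (mod 13).
  i = 2 (α = 8): (8−6)(8−1)(8−10)(8−12) = 2·7·(−2)·(−4) = 112 ≡ 8, so v_2 = 8^{−1} = 5 (mod 13).
  i = 3 (α = 1): (1−6)(1−8)(1−10)(1−12) = (−5)·(−7)·(−9)·(−11) = 3465 ≡ 7, so v_3 = 7^{−1} = 2 (mod 13).
  i = 4 (α = 10): (10−6)(10−8)(10−1)(10−12) = 4·2·9·(−2) = −144 ≡ 12, so v_4 = 12^{−1} = 12 (mod 13).
  i = 5 (α = 12): (12−6)(12−8)(12−1)(12−10) = 6·4·11·2 = 528 ≡ 8, so v_5 = 8^{−1} = 5 (mod 13).
  v = [2, 5, 2, 12, 5].
Step 2: syndromes of r = [9, 8, 12, 7, 6] (all sums mod 13).
  S_0 = Σ v_i r_i = 2·9 + 5·8 + 2·12 + 12·7 + 5·6 = 196 ≡ 1.
  S_1 = Σ v_i α_i r_i = 2·6·9 + 5·8·8 + 2·1·12 + 12·10·7 + 5·12·6 = 1652 ≡ 1.
  α_i^2 mod 13 = [10, 12, 1, 9, 1].
  S_2 = Σ v_i α_i^2 r_i = 2·10·9 + 5·12·8 + 2·1·12 + 12·9·7 + 5·1·6 = 1470 ≡ 1.
  S = (1, 1, 1) ≠ 0, so r is not a codeword (an error is present).
Step 3: locate the error. For a single error e at position i, S_ℓ = v_i·e·α_i^ℓ, so α_err = S_1/S_0.
  S_0^{−1} = 1^{−1} = 1 (mod 13), so α_err = 1·1 = 1 ≡ 1 = α_3. Error position i = 3.
  Consistency check: S_2/S_1 = 1·1 = 1 ≡ 1 = α_err ✓ (single-error assumption holds).
Step 4: error magnitude e = S_0/v_3 = S_0·∏_{j≠3}(α_3 − α_j) = 1·7 = 7 ≡ 7 (mod 13).
Step 5: correct position 3: c_3 = r_3 − e = 12 − 7 ≡ 5 (mod 13). Hence c = [9, 8, 5, 7, 6].
  Check: interpolating c through the α_i gives m(x) = 12 + 6·x (degree < 2) with m(α_i) = c_i for every i, so c is indeed a codeword.


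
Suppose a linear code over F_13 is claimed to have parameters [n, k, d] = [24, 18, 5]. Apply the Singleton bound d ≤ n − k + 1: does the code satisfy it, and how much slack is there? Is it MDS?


Singleton RHS = n − k + 1 = 7, slack = 2, bound satisfied, not MDS.

Singleton bound: d ≤ n − k + 1.
Here n = 24, k = 18, so n − k + 1 = 7.
Given d = 5, check d ≤ 7: YES.
Slack = (n − k + 1) − d = 2.
The code is NOT MDS (slack = 2 > 0).
Description: the claimed parameters are [24, 18, 5]_13; such a code would be non-MDS.


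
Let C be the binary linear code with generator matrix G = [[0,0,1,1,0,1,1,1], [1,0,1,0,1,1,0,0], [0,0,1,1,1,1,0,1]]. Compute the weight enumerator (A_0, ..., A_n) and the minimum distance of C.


Weight distribution: A_0 = 1, A_2 = 1, A_3 = 1, A_4 = 2, A_5 = 3. Minimum distance d = 2.

Enumerate all 2^3 = 8 messages m ∈ F_2^3.
For each, compute codeword c = mG in F_2^8, then tally its weight.
  m = 000 → c = 00000000, weight = 0.
  m = 100 → c = 00110111, weight = 5.
  m = 010 → c = 10101100, weight = 4.
  m = 110 → c = 10011011, weight = 5.
  m = 001 → c = 00111101, weight = 5.
  m = 101 → c = 00001010, weight = 2.
  m = 011 → c = 10010001, weight = 3.
  m = 111 → c = 10100110, weight = 4.
Tally weights:
  weight 0: 1 codewords.
  weight 2: 1 codewords.
  weight 3: 1 codewords.
  weight 4: 2 codewords.
  weight 5: 3 codewords.
Minimum distance d = smallest w > 0 with A_w > 0 = 2.
Sanity: Σ A_w = 8 = 2^3 = 8 ✓.


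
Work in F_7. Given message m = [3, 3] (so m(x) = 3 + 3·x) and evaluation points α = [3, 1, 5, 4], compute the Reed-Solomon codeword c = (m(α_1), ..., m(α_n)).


c = [5, 6, 4, 1]

Message polynomial: m(x) = 3 + 3·x (mod 7).
For each evaluation point α_i, compute m(α_i) mod 7:
  α_1 = 3: Horner steps 3 → 5, so m(3) = 5.
  α_2 = 1: Horner steps 3 → 6, so m(1) = 6.
  α_3 = 5: Horner steps 3 → 4, so m(5) = 4.
  α_4 = 4: Horner steps 3 → 1, so m(4) = 1.
Codeword c = [5, 6, 4, 1] ∈ F_7^4.


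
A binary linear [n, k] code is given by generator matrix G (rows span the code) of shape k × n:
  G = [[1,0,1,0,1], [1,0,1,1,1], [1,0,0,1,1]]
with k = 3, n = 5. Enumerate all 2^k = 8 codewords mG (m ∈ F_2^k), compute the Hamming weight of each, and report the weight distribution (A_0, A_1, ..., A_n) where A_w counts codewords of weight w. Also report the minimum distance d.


Weight distribution: A_0 = 1, A_1 = 2, A_2 = 2, A_3 = 2, A_4 = 1. Minimum distance d = 1.

Enumerate all 2^3 = 8 messages m ∈ F_2^3.
For each, compute codeword c = mG in F_2^5, then tally its weight.
  m = 000 → c = 00000, weight = 0.
  m = 100 → c = 10101, weight = 3.
  m = 010 → c = 10111, weight = 4.
  m = 110 → c = 00010, weight = 1.
  m = 001 → c = 10011, weight = 3.
  m = 101 → c = 00110, weight = 2.
  m = 011 → c = 00100, weight = 1.
  m = 111 → c = 10001, weight = 2.
Tally weights:
  weight 0: 1 codewords.
  weight 1: 2 codewords.
  weight 2: 2 codewords.
  weight 3: 2 codewords.
  weight 4: 1 codewords.
Minimum distance d = smallest w > 0 with A_w > 0 = 1.
Sanity: Σ A_w = 8 = 2^3 = 8 ✓.


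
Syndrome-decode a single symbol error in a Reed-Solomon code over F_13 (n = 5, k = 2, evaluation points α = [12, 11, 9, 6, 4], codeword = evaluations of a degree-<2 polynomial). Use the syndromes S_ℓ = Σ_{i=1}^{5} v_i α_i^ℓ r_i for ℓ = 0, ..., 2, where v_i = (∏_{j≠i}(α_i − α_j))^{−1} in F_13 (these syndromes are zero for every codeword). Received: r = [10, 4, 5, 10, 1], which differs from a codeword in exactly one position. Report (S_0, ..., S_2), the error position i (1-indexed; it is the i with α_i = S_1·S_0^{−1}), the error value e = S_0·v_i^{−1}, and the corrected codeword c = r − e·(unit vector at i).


S = (5, 4, 11), error at position 4, error magnitude e = 10, c = [10, 4, 5, 0, 1].

Step 1: column multipliers v_i = (∏_{j≠i}(α_i − α_j))^{−1} mod 13.
  i = 1 (α = 12): (12−11)(12−9)(12−6)(12−4) = 1·3·6·8 = 144 ≡ 1, so v_1 = 1^{−1} = 1 (mod 13).
  i = 2 (α = 11): (11−12)(11−9)(11−6)(11−4) = (−1)·2·5·7 = −70 ≡ 8, so v_2 = 8^{−1} = 5 (mod 13).
  i = 3 (α = 9): (9−12)(9−11)(9−6)(9−4) = (−3)·(−2)·3·5 = 90 ≡ 12, so v_3 = 12^{−1} = 12 (mod 13).
  i = 4 (α = 6): (6−12)(6−11)(6−9)(6−4) = (−6)·(−5)·(−3)·2 = −180 ≡ 2, so v_4 = 2^{−1} = 7 (mod 13).
  i = 5 (α = 4): (4−12)(4−11)(4−9)(4−6) = (−8)·(−7)·(−5)·(−2) = 560 ≡ 1, so v_5 = 1^{−1} = 1 (mod 13).
  v = [1, 5, 12, 7, 1].
Step 2: syndromes of r = [10, 4, 5, 10, 1] (all sums mod 13).
  S_0 = Σ v_i r_i = 1·10 + 5·4 + 12·5 + 7·10 + 1·1 = 161 ≡ 5.
  S_1 = Σ v_i α_i r_i = 1·12·10 + 5·11·4 + 12·9·5 + 7·6·10 + 1·4·1 = 1304 ≡ 4.
  α_i^2 mod 13 = [1, 4, 3, 10, 3].
  S_2 = Σ v_i α_i^2 r_i = 1·1·10 + 5·4·4 + 12·3·5 + 7·10·10 + 1·3·1 = 973 ≡ 11.
  S = (5, 4, 11) ≠ 0, so r is not a codeword (an error is present).
Step 3: locate the error. For a single error e at position i, S_ℓ = v_i·e·α_i^ℓ, so α_err = S_1/S_0.
  S_0^{−1} = 5^{−1} = 8 (mod 13), so α_err = 4·8 = 32 ≡ 6 = α_4. Error position i = 4.
  Consistency check: S_2/S_1 = 11·10 = 110 ≡ 6 = α_err ✓ (single-error assumption holds).
Step 4: error magnitude e = S_0/v_4 = S_0·∏_{j≠4}(α_4 − α_j) = 5·2 = 10 ≡ 10 (mod 13).
Step 5: correct position 4: c_4 = r_4 − e = 10 − 10 ≡ 0 (mod 13). Hence c = [10, 4, 5, 0, 1].
  Check: interpolating c through the α_i gives m(x) = 3 + 6·x (degree < 2) with m(α_i) = c_i for every i, so c is indeed a codeword.


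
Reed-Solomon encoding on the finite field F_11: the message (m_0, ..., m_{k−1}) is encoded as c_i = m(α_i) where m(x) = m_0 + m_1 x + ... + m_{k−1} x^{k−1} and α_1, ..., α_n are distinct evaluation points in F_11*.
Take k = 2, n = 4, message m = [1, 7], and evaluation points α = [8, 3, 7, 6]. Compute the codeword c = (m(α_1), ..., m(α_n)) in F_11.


c = [2, 0, 6, 10]

Message polynomial: m(x) = 1 + 7·x (mod 11).
For each evaluation point α_i, compute m(α_i) mod 11:
  α_1 = 8: Horner steps 7 → 2, so m(8) = 2.
  α_2 = 3: Horner steps 7 → 0, so m(3) = 0.
  α_3 = 7: Horner steps 7 → 6, so m(7) = 6.
  α_4 = 6: Horner steps 7 → 10, so m(6) = 10.
Codeword c = [2, 0, 6, 10] ∈ F_11^4.


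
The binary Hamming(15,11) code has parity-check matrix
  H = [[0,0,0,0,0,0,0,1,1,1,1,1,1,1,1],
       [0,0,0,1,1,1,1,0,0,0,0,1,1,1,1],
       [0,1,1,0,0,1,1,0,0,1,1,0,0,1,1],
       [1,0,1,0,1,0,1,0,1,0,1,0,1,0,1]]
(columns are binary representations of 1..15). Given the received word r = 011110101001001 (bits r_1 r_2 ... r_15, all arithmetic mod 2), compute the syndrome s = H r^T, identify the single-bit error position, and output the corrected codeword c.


s = (1, 1, 0, 1)^T, error position = 13, corrected codeword c = 011110101001101

Compute s = H r^T mod 2 one row at a time:
  s_1 = 0 + 1 + 0 + 0 + 1 + 0 + 0 + 1 = 3 ≡ 1 (mod 2).
  s_2 = 1 + 1 + 0 + 1 + 1 + 0 + 0 + 1 = 5 ≡ 1 (mod 2).
  s_3 = 1 + 1 + 0 + 1 + 0 + 0 + 0 + 1 = 4 ≡ 0 (mod 2).
  s_4 = 0 + 1 + 1 + 1 + 1 + 0 + 0 + 1 = 5 ≡ 1 (mod 2).
s = (1, 1, 0, 1)^T — this equals column 13 of H (binary 1101), so error is at position 13.
Correct: flip bit 13 of r = 011110101001001 to get c = 011110101001101.


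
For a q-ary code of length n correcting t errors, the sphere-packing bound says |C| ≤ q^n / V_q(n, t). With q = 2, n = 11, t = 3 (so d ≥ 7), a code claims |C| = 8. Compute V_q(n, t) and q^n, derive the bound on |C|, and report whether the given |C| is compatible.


V_q(n, t) = 232, q^n = 2048, Hamming bound = 8, |C| = 8 ≤ bound (satisfied).

Step 1: Compute V_q(n, t) = Σ_{j=0}^3 C(n, j) (q−1)^j.
  j = 0: C(11,0)·(1)^0 = 1·1 = 1.
  j = 1: C(11,1)·(1)^1 = 11·1 = 11.
  j = 2: C(11,2)·(1)^2 = 55·1 = 55.
  j = 3: C(11,3)·(1)^3 = 165·1 = 165.
  V_q(n, t) = 1 + 11 + 55 + 165 = 232.
Step 2: q^n = 2^11 = 2048.
Step 3: Hamming bound ⌊q^n / V_q(n,t)⌋ = ⌊2048/232⌋ = 8.
Step 4: Compare |C| = 8 to 8: satisfied.
The claimed |C| lies at the Hamming bound (tight).


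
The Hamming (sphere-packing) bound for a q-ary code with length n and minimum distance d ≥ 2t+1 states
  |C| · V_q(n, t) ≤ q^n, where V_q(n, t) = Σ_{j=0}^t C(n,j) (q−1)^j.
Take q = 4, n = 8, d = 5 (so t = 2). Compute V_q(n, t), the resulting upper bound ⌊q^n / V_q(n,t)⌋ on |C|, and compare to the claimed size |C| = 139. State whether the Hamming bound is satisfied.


V_q(n, t) = 277, q^n = 65536, Hamming bound = 236, |C| = 139 ≤ bound (satisfied).

Step 1: Compute V_q(n, t) = Σ_{j=0}^2 C(n, j) (q−1)^j.
  j = 0: C(8,0)·(3)^0 = 1·1 = 1.
  j = 1: C(8,1)·(3)^1 = 8·3 = 24.
  j = 2: C(8,2)·(3)^2 = 28·9 = 252.
  V_q(n, t) = 1 + 24 + 252 = 277.
Step 2: q^n = 4^8 = 65536.
Step 3: Hamming bound ⌊q^n / V_q(n,t)⌋ = ⌊65536/277⌋ = 236.
Step 4: Compare |C| = 139 to 236: satisfied.
The claimed |C| lies below the Hamming bound.


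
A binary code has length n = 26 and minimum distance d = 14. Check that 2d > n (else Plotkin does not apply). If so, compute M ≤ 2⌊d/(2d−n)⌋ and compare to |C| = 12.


Plotkin bound M ≤ 14; given |C| = 12 ≤ bound (satisfied).

Check applicability: 2d = 28, n = 26.
2d − n = 2 > 0, so Plotkin applies.
Compute d/(2d−n) = 14/2 ≈ 7.0000.
⌊d/(2d−n)⌋ = 7.
Plotkin bound: M ≤ 2·7 = 14.
Given |C| = 12, check: satisfied.
This |C| is below the Plotkin bound.


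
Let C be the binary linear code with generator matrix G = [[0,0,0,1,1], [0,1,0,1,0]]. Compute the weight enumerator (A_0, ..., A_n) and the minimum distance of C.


Weight distribution: A_0 = 1, A_2 = 3. Minimum distance d = 2.

Enumerate all 2^2 = 4 messages m ∈ F_2^2.
For each, compute codeword c = mG in F_2^5, then tally its weight.
  m = 00 → c = 00000, weight = 0.
  m = 10 → c = 00011, weight = 2.
  m = 01 → c = 01010, weight = 2.
  m = 11 → c = 01001, weight = 2.
Tally weights:
  weight 0: 1 codewords.
  weight 2: 3 codewords.
Minimum distance d = smallest w > 0 with A_w > 0 = 2.
Sanity: Σ A_w = 4 = 2^2 = 4 ✓.


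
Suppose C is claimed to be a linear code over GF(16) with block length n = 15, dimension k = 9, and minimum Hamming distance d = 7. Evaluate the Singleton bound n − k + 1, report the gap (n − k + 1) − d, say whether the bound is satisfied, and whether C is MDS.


Singleton RHS = n − k + 1 = 7, slack = 0, bound satisfied, MDS.

Singleton bound: d ≤ n − k + 1.
Here n = 15, k = 9, so n − k + 1 = 7.
Given d = 7, check d ≤ 7: YES.
Slack = (n − k + 1) − d = 0.
The code is MDS (slack = 0).
Description: the claimed parameters are [15, 9, 7]_16; such a code would be MDS (meets Singleton bound).


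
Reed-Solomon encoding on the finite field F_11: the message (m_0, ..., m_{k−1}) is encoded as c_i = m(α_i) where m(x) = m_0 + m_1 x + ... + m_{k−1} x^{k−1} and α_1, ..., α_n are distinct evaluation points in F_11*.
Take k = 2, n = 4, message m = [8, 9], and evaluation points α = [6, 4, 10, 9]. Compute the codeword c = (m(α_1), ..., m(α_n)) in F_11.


c = [7, 0, 10, 1]

Message polynomial: m(x) = 8 + 9·x (mod 11).
For each evaluation point α_i, compute m(α_i) mod 11:
  α_1 = 6: Horner steps 9 → 7, so m(6) = 7.
  α_2 = 4: Horner steps 9 → 0, so m(4) = 0.
  α_3 = 10: Horner steps 9 → 10, so m(10) = 10.
  α_4 = 9: Horner steps 9 → 1, so m(9) = 1.
Codeword c = [7, 0, 10, 1] ∈ F_11^4.


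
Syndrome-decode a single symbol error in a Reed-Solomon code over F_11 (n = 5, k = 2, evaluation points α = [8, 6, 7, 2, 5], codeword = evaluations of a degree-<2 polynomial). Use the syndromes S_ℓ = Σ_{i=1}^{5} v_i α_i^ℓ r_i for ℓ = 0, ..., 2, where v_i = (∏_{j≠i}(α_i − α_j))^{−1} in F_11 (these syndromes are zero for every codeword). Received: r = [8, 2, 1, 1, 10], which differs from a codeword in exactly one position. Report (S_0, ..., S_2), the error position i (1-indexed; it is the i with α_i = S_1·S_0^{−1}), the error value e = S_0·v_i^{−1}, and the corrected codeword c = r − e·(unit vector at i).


S = (7, 5, 2), error at position 3, error magnitude e = 7, c = [8, 2, 5, 1, 10].

Step 1: column multipliers v_i = (∏_{j≠i}(α_i − α_j))^{−1} mod 11.
  i = 1 (α = 8): (8−6)(8−7)(8−2)(8−5) = 2·1·6·3 = 36 ≡ 3, so v_1 = 3^{−1} = 4 (mod 11).
  i = 2 (α = 6): (6−8)(6−7)(6−2)(6−5) = (−2)·(−1)·4·1 = 8 ≡ 8, so v_2 = 8^{−1} = 7 (mod 11).
  i = 3 (α = 7): (7−8)(7−6)(7−2)(7−5) = (−1)·1·5·2 = −10 ≡ 1, so v_3 = 1^{−1} = 1 (mod 11).
  i = 4 (α = 2): (2−8)(2−6)(2−7)(2−5) = (−6)·(−4)·(−5)·(−3) = 360 ≡ 8, so v_4 = 8^{−1} = 7 (mod 11).
  i = 5 (α = 5): (5−8)(5−6)(5−7)(5−2) = (−3)·(−1)·(−2)·3 = −18 ≡ 4, so v_5 = 4^{−1} = 3 (mod 11).
  v = [4, 7, 1, 7, 3].
Step 2: syndromes of r = [8, 2, 1, 1, 10] (all sums mod 11).
  S_0 = Σ v_i r_i = 4·8 + 7·2 + 1·1 + 7·1 + 3·10 = 84 ≡ 7.
  S_1 = Σ v_i α_i r_i = 4·8·8 + 7·6·2 + 1·7·1 + 7·2·1 + 3·5·10 = 511 ≡ 5.
  α_i^2 mod 11 = [9, 3, 5, 4, 3].
  S_2 = Σ v_i α_i^2 r_i = 4·9·8 + 7·3·2 + 1·5·1 + 7·4·1 + 3·3·10 = 453 ≡ 2.
  S = (7, 5, 2) ≠ 0, so r is not a codeword (an error is present).
Step 3: locate the error. For a single error e at position i, S_ℓ = v_i·e·α_i^ℓ, so α_err = S_1/S_0.
  S_0^{−1} = 7^{−1} = 8 (mod 11), so α_err = 5·8 = 40 ≡ 7 = α_3. Error position i = 3.
  Consistency check: S_2/S_1 = 2·9 = 18 ≡ 7 = α_err ✓ (single-error assumption holds).
Step 4: error magnitude e = S_0/v_3 = S_0·∏_{j≠3}(α_3 − α_j) = 7·1 = 7 ≡ 7 (mod 11).
Step 5: correct position 3: c_3 = r_3 − e = 1 − 7 ≡ 5 (mod 11). Hence c = [8, 2, 5, 1, 10].
  Check: interpolating c through the α_i gives m(x) = 6 + 3·x (degree < 2) with m(α_i) = c_i for every i, so c is indeed a codeword.


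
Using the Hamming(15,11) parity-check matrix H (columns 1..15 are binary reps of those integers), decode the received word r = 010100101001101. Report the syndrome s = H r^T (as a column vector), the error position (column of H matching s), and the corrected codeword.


s = (0, 1, 1, 0)^T, error position = 6, corrected codeword c = 010101101001101

Compute s = H r^T mod 2 one row at a time:
  s_1 = 0 + 1 + 0 + 0 + 1 + 1 + 0 + 1 = 4 ≡ 0 (mod 2).
  s_2 = 1 + 0 + 0 + 1 + 1 + 1 + 0 + 1 = 5 ≡ 1 (mod 2).
  s_3 = 1 + 0 + 0 + 1 + 0 + 0 + 0 + 1 = 3 ≡ 1 (mod 2).
  s_4 = 0 + 0 + 0 + 1 + 1 + 0 + 1 + 1 = 4 ≡ 0 (mod 2).
s = (0, 1, 1, 0)^T — this equals column 6 of H (binary 0110), so error is at position 6.
Correct: flip bit 6 of r = 010100101001101 to get c = 010101101001101.


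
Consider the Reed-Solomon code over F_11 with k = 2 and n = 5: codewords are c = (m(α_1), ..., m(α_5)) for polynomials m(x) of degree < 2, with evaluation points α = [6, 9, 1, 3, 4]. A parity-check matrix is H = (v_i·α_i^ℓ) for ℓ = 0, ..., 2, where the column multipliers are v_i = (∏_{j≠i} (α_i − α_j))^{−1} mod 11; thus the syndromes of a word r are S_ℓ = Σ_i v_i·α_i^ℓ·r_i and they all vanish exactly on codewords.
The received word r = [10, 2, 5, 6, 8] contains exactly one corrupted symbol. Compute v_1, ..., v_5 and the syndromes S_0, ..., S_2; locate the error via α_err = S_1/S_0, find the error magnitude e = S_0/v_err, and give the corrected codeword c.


S = (4, 1, 3), error at position 4, error magnitude e = 10, c = [10, 2, 5, 7, 8].

Step 1: column multipliers v_i = (∏_{j≠i}(α_i − α_j))^{−1} mod 11.
  i = 1 (α = 6): (6−9)(6−1)(6−3)(6−4) = (−3)·5·3·2 = −90 ≡ 9, so v_1 = 9^{−1} = 5 (mod 11).
  i = 2 (α = 9): (9−6)(9−1)(9−3)(9−4) = 3·8·6·5 = 720 ≡ 5, so v_2 = 5^{−1} = 9 (mod 11).
  i = 3 (α = 1): (1−6)(1−9)(1−3)(1−4) = (−5)·(−8)·(−2)·(−3) = 240 ≡ 9, so v_3 = 9^{−1} = 5 (mod 11).
  i = 4 (α = 3): (3−6)(3−9)(3−1)(3−4) = (−3)·(−6)·2·(−1) = −36 ≡ 8, so v_4 = 8^{−1} = 7 (mod 11).
  i = 5 (α = 4): (4−6)(4−9)(4−1)(4−3) = (−2)·(−5)·3·1 = 30 ≡ 8, so v_5 = 8^{−1} = 7 (mod 11).
  v = [5, 9, 5, 7, 7].
Step 2: syndromes of r = [10, 2, 5, 6, 8] (all sums mod 11).
  S_0 = Σ v_i r_i = 5·10 + 9·2 + 5·5 + 7·6 + 7·8 = 191 ≡ 4.
  S_1 = Σ v_i α_i r_i = 5·6·10 + 9·9·2 + 5·1·5 + 7·3·6 + 7·4·8 = 837 ≡ 1.
  α_i^2 mod 11 = [3, 4, 1, 9, 5].
  S_2 = Σ v_i α_i^2 r_i = 5·3·10 + 9·4·2 + 5·1·5 + 7·9·6 + 7·5·8 = 905 ≡ 3.
  S = (4, 1, 3) ≠ 0, so r is not a codeword (an error is present).
Step 3: locate the error. For a single error e at position i, S_ℓ = v_i·e·α_i^ℓ, so α_err = S_1/S_0.
  S_0^{−1} = 4^{−1} = 3 (mod 11), so α_err = 1·3 = 3 ≡ 3 = α_4. Error position i = 4.
  Consistency check: S_2/S_1 = 3·1 = 3 ≡ 3 = α_err ✓ (single-error assumption holds).
Step 4: error magnitude e = S_0/v_4 = S_0·∏_{j≠4}(α_4 − α_j) = 4·8 = 32 ≡ 10 (mod 11).
Step 5: correct position 4: c_4 = r_4 − e = 6 − 10 ≡ 7 (mod 11). Hence c = [10, 2, 5, 7, 8].
  Check: interpolating c through the α_i gives m(x) = 4 + 1·x (degree < 2) with m(α_i) = c_i for every i, so c is indeed a codeword.


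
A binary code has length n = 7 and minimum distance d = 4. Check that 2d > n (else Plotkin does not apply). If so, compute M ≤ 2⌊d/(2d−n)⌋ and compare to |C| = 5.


Plotkin bound M ≤ 8; given |C| = 5 ≤ bound (satisfied).

Check applicability: 2d = 8, n = 7.
2d − n = 1 > 0, so Plotkin applies.
Compute d/(2d−n) = 4/1 ≈ 4.0000.
⌊d/(2d−n)⌋ = 4.
Plotkin bound: M ≤ 2·4 = 8.
Given |C| = 5, check: satisfied.
This |C| is below the Plotkin bound.


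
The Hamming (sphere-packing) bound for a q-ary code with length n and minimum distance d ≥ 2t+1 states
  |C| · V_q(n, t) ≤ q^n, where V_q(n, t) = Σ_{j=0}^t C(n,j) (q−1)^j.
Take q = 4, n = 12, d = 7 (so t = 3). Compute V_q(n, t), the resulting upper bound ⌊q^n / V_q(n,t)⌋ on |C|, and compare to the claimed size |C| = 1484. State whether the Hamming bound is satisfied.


V_q(n, t) = 6571, q^n = 16777216, Hamming bound = 2553, |C| = 1484 ≤ bound (satisfied).

Step 1: Compute V_q(n, t) = Σ_{j=0}^3 C(n, j) (q−1)^j.
  j = 0: C(12,0)·(3)^0 = 1·1 = 1.
  j = 1: C(12,1)·(3)^1 = 12·3 = 36.
  j = 2: C(12,2)·(3)^2 = 66·9 = 594.
  j = 3: C(12,3)·(3)^3 = 220·27 = 5940.
  V_q(n, t) = 1 + 36 + 594 + 5940 = 6571.
Step 2: q^n = 4^12 = 16777216.
Step 3: Hamming bound ⌊q^n / V_q(n,t)⌋ = ⌊16777216/6571⌋ = 2553.
Step 4: Compare |C| = 1484 to 2553: satisfied.
The claimed |C| lies below the Hamming bound.


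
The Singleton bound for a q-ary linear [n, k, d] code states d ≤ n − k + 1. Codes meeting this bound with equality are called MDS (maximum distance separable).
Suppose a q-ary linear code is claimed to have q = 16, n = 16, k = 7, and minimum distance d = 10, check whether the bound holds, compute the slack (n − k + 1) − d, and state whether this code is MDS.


Singleton RHS = n − k + 1 = 10, slack = 0, bound satisfied, MDS.

Singleton bound: d ≤ n − k + 1.
Here n = 16, k = 7, so n − k + 1 = 10.
Given d = 10, check d ≤ 10: YES.
Slack = (n − k + 1) − d = 0.
The code is MDS (slack = 0).
Description: the claimed parameters are [16, 7, 10]_16; such a code would be MDS (meets Singleton bound).


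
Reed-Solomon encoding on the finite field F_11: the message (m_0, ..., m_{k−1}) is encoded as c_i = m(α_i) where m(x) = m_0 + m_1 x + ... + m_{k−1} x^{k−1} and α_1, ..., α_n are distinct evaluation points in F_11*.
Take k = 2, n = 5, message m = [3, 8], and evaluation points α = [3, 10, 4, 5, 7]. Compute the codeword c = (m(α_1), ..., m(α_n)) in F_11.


c = [5, 6, 2, 10, 4]

Message polynomial: m(x) = 3 + 8·x (mod 11).
For each evaluation point α_i, compute m(α_i) mod 11:
  α_1 = 3: Horner steps 8 → 5, so m(3) = 5.
  α_2 = 10: Horner steps 8 → 6, so m(10) = 6.
  α_3 = 4: Horner steps 8 → 2, so m(4) = 2.
  α_4 = 5: Horner steps 8 → 10, so m(5) = 10.
  α_5 = 7: Horner steps 8 → 4, so m(7) = 4.
Codeword c = [5, 6, 2, 10, 4] ∈ F_11^5.


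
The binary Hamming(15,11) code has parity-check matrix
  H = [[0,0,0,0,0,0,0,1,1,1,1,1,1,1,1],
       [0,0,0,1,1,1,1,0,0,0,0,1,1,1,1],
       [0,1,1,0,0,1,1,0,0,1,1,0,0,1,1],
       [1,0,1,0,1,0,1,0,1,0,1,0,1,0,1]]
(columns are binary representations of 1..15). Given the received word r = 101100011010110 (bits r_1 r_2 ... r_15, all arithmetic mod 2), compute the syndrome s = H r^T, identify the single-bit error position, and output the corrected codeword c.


s = (1, 1, 1, 1)^T, error position = 15, corrected codeword c = 101100011010111

Compute s = H r^T mod 2 one row at a time:
  s_1 = 1 + 1 + 0 + 1 + 0 + 1 + 1 + 0 = 5 ≡ 1 (mod 2).
  s_2 = 1 + 0 + 0 + 0 + 0 + 1 + 1 + 0 = 3 ≡ 1 (mod 2).
  s_3 = 0 + 1 + 0 + 0 + 0 + 1 + 1 + 0 = 3 ≡ 1 (mod 2).
  s_4 = 1 + 1 + 0 + 0 + 1 + 1 + 1 + 0 = 5 ≡ 1 (mod 2).
s = (1, 1, 1, 1)^T — this equals column 15 of H (binary 1111), so error is at position 15.
Correct: flip bit 15 of r = 101100011010110 to get c = 101100011010111.


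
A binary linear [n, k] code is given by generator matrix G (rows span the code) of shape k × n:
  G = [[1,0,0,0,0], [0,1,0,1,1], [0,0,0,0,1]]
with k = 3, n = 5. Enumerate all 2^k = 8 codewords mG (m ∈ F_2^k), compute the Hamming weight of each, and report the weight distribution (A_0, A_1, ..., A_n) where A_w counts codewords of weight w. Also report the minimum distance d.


Weight distribution: A_0 = 1, A_1 = 2, A_2 = 2, A_3 = 2, A_4 = 1. Minimum distance d = 1.

Enumerate all 2^3 = 8 messages m ∈ F_2^3.
For each, compute codeword c = mG in F_2^5, then tally its weight.
  m = 000 → c = 00000, weight = 0.
  m = 100 → c = 10000, weight = 1.
  m = 010 → c = 01011, weight = 3.
  m = 110 → c = 11011, weight = 4.
  m = 001 → c = 00001, weight = 1.
  m = 101 → c = 10001, weight = 2.
  m = 011 → c = 01010, weight = 2.
  m = 111 → c = 11010, weight = 3.
Tally weights:
  weight 0: 1 codewords.
  weight 1: 2 codewords.
  weight 2: 2 codewords.
  weight 3: 2 codewords.
  weight 4: 1 codewords.
Minimum distance d = smallest w > 0 with A_w > 0 = 1.
Sanity: Σ A_w = 8 = 2^3 = 8 ✓.


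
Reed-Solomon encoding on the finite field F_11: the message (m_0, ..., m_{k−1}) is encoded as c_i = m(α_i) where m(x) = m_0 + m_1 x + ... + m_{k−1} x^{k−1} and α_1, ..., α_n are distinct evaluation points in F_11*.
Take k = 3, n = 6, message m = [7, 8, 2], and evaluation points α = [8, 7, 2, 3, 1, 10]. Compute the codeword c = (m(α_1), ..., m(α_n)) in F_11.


c = [1, 7, 9, 5, 6, 1]

Message polynomial: m(x) = 7 + 8·x + 2·x^2 (mod 11).
For each evaluation point α_i, compute m(α_i) mod 11:
  α_1 = 8: Horner steps 2 → 2 → 1, so m(8) = 1.
  α_2 = 7: Horner steps 2 → 0 → 7, so m(7) = 7.
  α_3 = 2: Horner steps 2 → 1 → 9, so m(2) = 9.
  α_4 = 3: Horner steps 2 → 3 → 5, so m(3) = 5.
  α_5 = 1: Horner steps 2 → 10 → 6, so m(1) = 6.
  α_6 = 10: Horner steps 2 → 6 → 1, so m(10) = 1.
Codeword c = [1, 7, 9, 5, 6, 1] ∈ F_11^6.


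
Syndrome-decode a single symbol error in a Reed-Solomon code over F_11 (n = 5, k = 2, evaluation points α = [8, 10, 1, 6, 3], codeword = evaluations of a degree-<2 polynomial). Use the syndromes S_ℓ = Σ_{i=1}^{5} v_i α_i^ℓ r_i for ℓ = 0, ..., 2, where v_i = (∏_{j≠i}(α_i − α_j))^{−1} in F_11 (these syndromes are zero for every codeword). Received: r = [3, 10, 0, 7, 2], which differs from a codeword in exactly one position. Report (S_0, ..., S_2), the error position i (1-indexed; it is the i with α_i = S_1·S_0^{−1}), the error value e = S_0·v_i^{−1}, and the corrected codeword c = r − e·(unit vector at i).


S = (9, 9, 9), error at position 3, error magnitude e = 5, c = [3, 10, 6, 7, 2].

Step 1: column multipliers v_i = (∏_{j≠i}(α_i − α_j))^{−1} mod 11.
  i = 1 (α = 8): (8−10)(8−1)(8−6)(8−3) = (−2)·7·2·5 = −140 ≡ 3, so v_1 = 3^{−1} = 4 (mod 11).
  i = 2 (α = 10): (10−8)(10−1)(10−6)(10−3) = 2·9·4·7 = 504 ≡ 9, so v_2 = 9^{−1} = 5 (mod 11).
  i = 3 (α = 1): (1−8)(1−10)(1−6)(1−3) = (−7)·(−9)·(−5)·(−2) = 630 ≡ 3, so v_3 = 3^{−1} = 4 (mod 11).
  i = 4 (α = 6): (6−8)(6−10)(6−1)(6−3) = (−2)·(−4)·5·3 = 120 ≡ 10, so v_4 = 10^{−1} = 10 (mod 11).
  i = 5 (α = 3): (3−8)(3−10)(3−1)(3−6) = (−5)·(−7)·2·(−3) = −210 ≡ 10, so v_5 = 10^{−1} = 10 (mod 11).
  v = [4, 5, 4, 10, 10].
Step 2: syndromes of r = [3, 10, 0, 7, 2] (all sums mod 11).
  S_0 = Σ v_i r_i = 4·3 + 5·10 + 4·0 + 10·7 + 10·2 = 152 ≡ 9.
  S_1 = Σ v_i α_i r_i = 4·8·3 + 5·10·10 + 4·1·0 + 10·6·7 + 10·3·2 = 1076 ≡ 9.
  α_i^2 mod 11 = [9, 1, 1, 3, 9].
  S_2 = Σ v_i α_i^2 r_i = 4·9·3 + 5·1·10 + 4·1·0 + 10·3·7 + 10·9·2 = 548 ≡ 9.
  S = (9, 9, 9) ≠ 0, so r is not a codeword (an error is present).
Step 3: locate the error. For a single error e at position i, S_ℓ = v_i·e·α_i^ℓ, so α_err = S_1/S_0.
  S_0^{−1} = 9^{−1} = 5 (mod 11), so α_err = 9·5 = 45 ≡ 1 = α_3. Error position i = 3.
  Consistency check: S_2/S_1 = 9·5 = 45 ≡ 1 = α_err ✓ (single-error assumption holds).
Step 4: error magnitude e = S_0/v_3 = S_0·∏_{j≠3}(α_3 − α_j) = 9·3 = 27 ≡ 5 (mod 11).
Step 5: correct position 3: c_3 = r_3 − e = 0 − 5 ≡ 6 (mod 11). Hence c = [3, 10, 6, 7, 2].
  Check: interpolating c through the α_i gives m(x) = 8 + 9·x (degree < 2) with m(α_i) = c_i for every i, so c is indeed a codeword.


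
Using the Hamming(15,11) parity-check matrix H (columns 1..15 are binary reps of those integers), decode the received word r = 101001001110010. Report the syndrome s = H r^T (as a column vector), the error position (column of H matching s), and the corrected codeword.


s = (0, 0, 1, 0)^T, error position = 2, corrected codeword c = 111001001110010

Compute s = H r^T mod 2 one row at a time:
  s_1 = 0 + 1 + 1 + 1 + 0 + 0 + 1 + 0 = 4 ≡ 0 (mod 2).
  s_2 = 0 + 0 + 1 + 0 + 0 + 0 + 1 + 0 = 2 ≡ 0 (mod 2).
  s_3 = 0 + 1 + 1 + 0 + 1 + 1 + 1 + 0 = 5 ≡ 1 (mod 2).
  s_4 = 1 + 1 + 0 + 0 + 1 + 1 + 0 + 0 = 4 ≡ 0 (mod 2).
s = (0, 0, 1, 0)^T — this equals column 2 of H (binary 0010), so error is at position 2.
Correct: flip bit 2 of r = 101001001110010 to get c = 111001001110010.


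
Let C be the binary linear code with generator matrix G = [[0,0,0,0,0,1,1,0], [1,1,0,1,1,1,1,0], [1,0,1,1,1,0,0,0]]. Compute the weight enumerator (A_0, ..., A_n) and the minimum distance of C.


Weight distribution: A_0 = 1, A_2 = 2, A_4 = 3, A_6 = 2. Minimum distance d = 2.

Enumerate all 2^3 = 8 messages m ∈ F_2^3.
For each, compute codeword c = mG in F_2^8, then tally its weight.
  m = 000 → c = 00000000, weight = 0.
  m = 100 → c = 00000110, weight = 2.
  m = 010 → c = 11011110, weight = 6.
  m = 110 → c = 11011000, weight = 4.
  m = 001 → c = 10111000, weight = 4.
  m = 101 → c = 10111110, weight = 6.
  m = 011 → c = 01100110, weight = 4.
  m = 111 → c = 01100000, weight = 2.
Tally weights:
  weight 0: 1 codewords.
  weight 2: 2 codewords.
  weight 4: 3 codewords.
  weight 6: 2 codewords.
Minimum distance d = smallest w > 0 with A_w > 0 = 2.
Sanity: Σ A_w = 8 = 2^3 = 8 ✓.


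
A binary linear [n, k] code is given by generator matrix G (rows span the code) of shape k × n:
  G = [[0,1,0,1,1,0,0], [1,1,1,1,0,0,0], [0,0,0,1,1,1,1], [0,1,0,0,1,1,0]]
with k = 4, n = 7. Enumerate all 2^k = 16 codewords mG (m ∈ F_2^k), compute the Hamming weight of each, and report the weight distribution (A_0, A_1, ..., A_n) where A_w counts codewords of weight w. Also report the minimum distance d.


Weight distribution: A_0 = 1, A_2 = 2, A_3 = 6, A_4 = 3, A_5 = 2, A_6 = 2. Minimum distance d = 2.

Enumerate all 2^4 = 16 messages m ∈ F_2^4.
For each, compute codeword c = mG in F_2^7, then tally its weight.
  m = 0000 → c = 0000000, weight = 0.
  m = 1000 → c = 0101100, weight = 3.
  m = 0100 → c = 1111000, weight = 4.
  m = 1100 → c = 1010100, weight = 3.
  m = 0010 → c = 0001111, weight = 4.
  m = 1010 → c = 0100011, weight = 3.
  m = 0110 → c = 1110111, weight = 6.
  m = 1110 → c = 1011011, weight = 5.
  m = 0001 → c = 0100110, weight = 3.
  m = 1001 → c = 0001010, weight = 2.
  m = 0101 → c = 1011110, weight = 5.
  m = 1101 → c = 1110010, weight = 4.
  m = 0011 → c = 0101001, weight = 3.
  m = 1011 → c = 0000101, weight = 2.
  m = 0111 → c = 1010001, weight = 3.
  m = 1111 → c = 1111101, weight = 6.
Tally weights:
  weight 0: 1 codewords.
  weight 2: 2 codewords.
  weight 3: 6 codewords.
  weight 4: 3 codewords.
  weight 5: 2 codewords.
  weight 6: 2 codewords.
Minimum distance d = smallest w > 0 with A_w > 0 = 2.
Sanity: Σ A_w = 16 = 2^4 = 16 ✓.


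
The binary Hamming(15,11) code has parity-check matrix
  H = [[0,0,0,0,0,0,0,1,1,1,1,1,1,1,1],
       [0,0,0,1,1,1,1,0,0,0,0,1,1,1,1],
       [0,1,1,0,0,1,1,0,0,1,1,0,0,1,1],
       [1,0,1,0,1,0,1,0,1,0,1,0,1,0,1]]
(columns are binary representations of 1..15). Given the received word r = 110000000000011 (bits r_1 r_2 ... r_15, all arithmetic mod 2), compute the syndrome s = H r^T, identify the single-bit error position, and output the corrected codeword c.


s = (0, 0, 1, 0)^T, error position = 2, corrected codeword c = 100000000000011

Compute s = H r^T mod 2 one row at a time:
  s_1 = 0 + 0 + 0 + 0 + 0 + 0 + 1 + 1 = 2 ≡ 0 (mod 2).
  s_2 = 0 + 0 + 0 + 0 + 0 + 0 + 1 + 1 = 2 ≡ 0 (mod 2).
  s_3 = 1 + 0 + 0 + 0 + 0 + 0 + 1 + 1 = 3 ≡ 1 (mod 2).
  s_4 = 1 + 0 + 0 + 0 + 0 + 0 + 0 + 1 = 2 ≡ 0 (mod 2).
s = (0, 0, 1, 0)^T — this equals column 2 of H (binary 0010), so error is at position 2.
Correct: flip bit 2 of r = 110000000000011 to get c = 100000000000011.


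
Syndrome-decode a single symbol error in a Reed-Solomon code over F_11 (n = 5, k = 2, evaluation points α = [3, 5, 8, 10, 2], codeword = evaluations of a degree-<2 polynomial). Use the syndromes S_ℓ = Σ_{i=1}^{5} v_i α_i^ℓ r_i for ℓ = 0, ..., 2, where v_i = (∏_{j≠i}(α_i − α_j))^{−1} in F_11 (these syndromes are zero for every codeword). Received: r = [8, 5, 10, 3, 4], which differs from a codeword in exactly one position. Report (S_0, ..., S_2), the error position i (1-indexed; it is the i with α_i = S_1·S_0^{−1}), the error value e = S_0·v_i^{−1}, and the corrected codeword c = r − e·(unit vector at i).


S = (10, 3, 2), error at position 3, error magnitude e = 4, c = [8, 5, 6, 3, 4].

Step 1: column multipliers v_i = (∏_{j≠i}(α_i − α_j))^{−1} mod 11.
  i = 1 (α = 3): (3−5)(3−8)(3−10)(3−2) = (−2)·(−5)·(−7)·1 = −70 ≡ 7, so v_1 = 7^{−1} = 8 (mod 11).
  i = 2 (α = 5): (5−3)(5−8)(5−10)(5−2) = 2·(−3)·(−5)·3 = 90 ≡ 2, so v_2 = 2^{−1} = 6 (mod 11).
  i = 3 (α = 8): (8−3)(8−5)(8−10)(8−2) = 5·3·(−2)·6 = −180 ≡ 7, so v_3 = 7^{−1} = 8 (mod 11).
  i = 4 (α = 10): (10−3)(10−5)(10−8)(10−2) = 7·5·2·8 = 560 ≡ 10, so v_4 = 10^{−1} = 10 (mod 11).
  i = 5 (α = 2): (2−3)(2−5)(2−8)(2−10) = (−1)·(−3)·(−6)·(−8) = 144 ≡ 1, so v_5 = 1^{−1} = 1 (mod 11).
  v = [8, 6, 8, 10, 1].
Step 2: syndromes of r = [8, 5, 10, 3, 4] (all sums mod 11).
  S_0 = Σ v_i r_i = 8·8 + 6·5 + 8·10 + 10·3 + 1·4 = 208 ≡ 10.
  S_1 = Σ v_i α_i r_i = 8·3·8 + 6·5·5 + 8·8·10 + 10·10·3 + 1·2·4 = 1290 ≡ 3.
  α_i^2 mod 11 = [9, 3, 9, 1, 4].
  S_2 = Σ v_i α_i^2 r_i = 8·9·8 + 6·3·5 + 8·9·10 + 10·1·3 + 1·4·4 = 1432 ≡ 2.
  S = (10, 3, 2) ≠ 0, so r is not a codeword (an error is present).
Step 3: locate the error. For a single error e at position i, S_ℓ = v_i·e·α_i^ℓ, so α_err = S_1/S_0.
  S_0^{−1} = 10^{−1} = 10 (mod 11), so α_err = 3·10 = 30 ≡ 8 = α_3. Error position i = 3.
  Consistency check: S_2/S_1 = 2·4 = 8 ≡ 8 = α_err ✓ (single-error assumption holds).
Step 4: error magnitude e = S_0/v_3 = S_0·∏_{j≠3}(α_3 − α_j) = 10·7 = 70 ≡ 4 (mod 11).
Step 5: correct position 3: c_3 = r_3 − e = 10 − 4 ≡ 6 (mod 11). Hence c = [8, 5, 6, 3, 4].
  Check: interpolating c through the α_i gives m(x) = 7 + 4·x (degree < 2) with m(α_i) = c_i for every i, so c is indeed a codeword.


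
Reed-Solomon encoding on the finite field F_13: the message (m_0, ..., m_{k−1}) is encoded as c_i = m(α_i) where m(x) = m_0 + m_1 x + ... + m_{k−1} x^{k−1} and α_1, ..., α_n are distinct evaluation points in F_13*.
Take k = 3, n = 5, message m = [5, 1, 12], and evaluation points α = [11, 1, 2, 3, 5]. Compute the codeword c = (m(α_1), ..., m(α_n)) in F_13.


c = [12, 5, 3, 12, 11]

Message polynomial: m(x) = 5 + 1·x + 12·x^2 (mod 13).
For each evaluation point α_i, compute m(α_i) mod 13:
  α_1 = 11: Horner steps 12 → 3 → 12, so m(11) = 12.
  α_2 = 1: Horner steps 12 → 0 → 5, so m(1) = 5.
  α_3 = 2: Horner steps 12 → 12 → 3, so m(2) = 3.
  α_4 = 3: Horner steps 12 → 11 → 12, so m(3) = 12.
  α_5 = 5: Horner steps 12 → 9 → 11, so m(5) = 11.
Codeword c = [12, 5, 3, 12, 11] ∈ F_13^5.


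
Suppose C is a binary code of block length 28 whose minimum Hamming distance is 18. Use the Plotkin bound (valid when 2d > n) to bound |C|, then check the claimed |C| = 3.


Plotkin bound M ≤ 4; given |C| = 3 ≤ bound (satisfied).

Check applicability: 2d = 36, n = 28.
2d − n = 8 > 0, so Plotkin applies.
Compute d/(2d−n) = 18/8 ≈ 2.2500.
⌊d/(2d−n)⌋ = 2.
Plotkin bound: M ≤ 2·2 = 4.
Given |C| = 3, check: satisfied.
This |C| is below the Plotkin bound.


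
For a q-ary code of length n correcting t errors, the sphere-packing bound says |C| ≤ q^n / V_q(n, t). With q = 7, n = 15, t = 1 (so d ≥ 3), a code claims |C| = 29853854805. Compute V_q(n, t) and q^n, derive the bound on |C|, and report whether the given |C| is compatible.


V_q(n, t) = 91, q^n = 4747561509943, Hamming bound = 52171005603, |C| = 29853854805 ≤ bound (satisfied).

Step 1: Compute V_q(n, t) = Σ_{j=0}^1 C(n, j) (q−1)^j.
  j = 0: C(15,0)·(6)^0 = 1·1 = 1.
  j = 1: C(15,1)·(6)^1 = 15·6 = 90.
  V_q(n, t) = 1 + 90 = 91.
Step 2: q^n = 7^15 = 4747561509943.
Step 3: Hamming bound ⌊q^n / V_q(n,t)⌋ = ⌊4747561509943/91⌋ = 52171005603.
Step 4: Compare |C| = 29853854805 to 52171005603: satisfied.
The claimed |C| lies below the Hamming bound.


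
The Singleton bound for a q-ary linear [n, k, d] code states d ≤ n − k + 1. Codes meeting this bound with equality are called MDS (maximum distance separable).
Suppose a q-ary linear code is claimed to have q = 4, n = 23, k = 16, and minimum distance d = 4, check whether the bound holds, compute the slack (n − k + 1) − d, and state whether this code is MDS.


Singleton RHS = n − k + 1 = 8, slack = 4, bound satisfied, not MDS.

Singleton bound: d ≤ n − k + 1.
Here n = 23, k = 16, so n − k + 1 = 8.
Given d = 4, check d ≤ 8: YES.
Slack = (n − k + 1) − d = 4.
The code is NOT MDS (slack = 4 > 0).
Description: the claimed parameters are [23, 16, 4]_4; such a code would be non-MDS.


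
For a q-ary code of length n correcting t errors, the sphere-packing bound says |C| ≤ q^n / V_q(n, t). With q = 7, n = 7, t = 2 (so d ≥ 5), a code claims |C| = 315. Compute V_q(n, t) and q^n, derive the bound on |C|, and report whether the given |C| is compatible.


V_q(n, t) = 799, q^n = 823543, Hamming bound = 1030, |C| = 315 ≤ bound (satisfied).

Step 1: Compute V_q(n, t) = Σ_{j=0}^2 C(n, j) (q−1)^j.
  j = 0: C(7,0)·(6)^0 = 1·1 = 1.
  j = 1: C(7,1)·(6)^1 = 7·6 = 42.
  j = 2: C(7,2)·(6)^2 = 21·36 = 756.
  V_q(n, t) = 1 + 42 + 756 = 799.
Step 2: q^n = 7^7 = 823543.
Step 3: Hamming bound ⌊q^n / V_q(n,t)⌋ = ⌊823543/799⌋ = 1030.
Step 4: Compare |C| = 315 to 1030: satisfied.
The claimed |C| lies below the Hamming bound.


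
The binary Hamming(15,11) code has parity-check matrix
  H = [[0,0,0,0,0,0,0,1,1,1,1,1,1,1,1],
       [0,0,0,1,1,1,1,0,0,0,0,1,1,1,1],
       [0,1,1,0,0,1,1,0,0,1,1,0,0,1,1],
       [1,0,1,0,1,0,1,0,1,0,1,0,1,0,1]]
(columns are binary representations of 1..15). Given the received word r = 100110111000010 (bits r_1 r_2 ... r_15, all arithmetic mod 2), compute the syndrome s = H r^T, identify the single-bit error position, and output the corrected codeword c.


s = (1, 0, 0, 0)^T, error position = 8, corrected codeword c = 100110101000010

Compute s = H r^T mod 2 one row at a time:
  s_1 = 1 + 1 + 0 + 0 + 0 + 0 + 1 + 0 = 3 ≡ 1 (mod 2).
  s_2 = 1 + 1 + 0 + 1 + 0 + 0 + 1 + 0 = 4 ≡ 0 (mod 2).
  s_3 = 0 + 0 + 0 + 1 + 0 + 0 + 1 + 0 = 2 ≡ 0 (mod 2).
  s_4 = 1 + 0 + 1 + 1 + 1 + 0 + 0 + 0 = 4 ≡ 0 (mod 2).
s = (1, 0, 0, 0)^T — this equals column 8 of H (binary 1000), so error is at position 8.
Correct: flip bit 8 of r = 100110111000010 to get c = 100110101000010.
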